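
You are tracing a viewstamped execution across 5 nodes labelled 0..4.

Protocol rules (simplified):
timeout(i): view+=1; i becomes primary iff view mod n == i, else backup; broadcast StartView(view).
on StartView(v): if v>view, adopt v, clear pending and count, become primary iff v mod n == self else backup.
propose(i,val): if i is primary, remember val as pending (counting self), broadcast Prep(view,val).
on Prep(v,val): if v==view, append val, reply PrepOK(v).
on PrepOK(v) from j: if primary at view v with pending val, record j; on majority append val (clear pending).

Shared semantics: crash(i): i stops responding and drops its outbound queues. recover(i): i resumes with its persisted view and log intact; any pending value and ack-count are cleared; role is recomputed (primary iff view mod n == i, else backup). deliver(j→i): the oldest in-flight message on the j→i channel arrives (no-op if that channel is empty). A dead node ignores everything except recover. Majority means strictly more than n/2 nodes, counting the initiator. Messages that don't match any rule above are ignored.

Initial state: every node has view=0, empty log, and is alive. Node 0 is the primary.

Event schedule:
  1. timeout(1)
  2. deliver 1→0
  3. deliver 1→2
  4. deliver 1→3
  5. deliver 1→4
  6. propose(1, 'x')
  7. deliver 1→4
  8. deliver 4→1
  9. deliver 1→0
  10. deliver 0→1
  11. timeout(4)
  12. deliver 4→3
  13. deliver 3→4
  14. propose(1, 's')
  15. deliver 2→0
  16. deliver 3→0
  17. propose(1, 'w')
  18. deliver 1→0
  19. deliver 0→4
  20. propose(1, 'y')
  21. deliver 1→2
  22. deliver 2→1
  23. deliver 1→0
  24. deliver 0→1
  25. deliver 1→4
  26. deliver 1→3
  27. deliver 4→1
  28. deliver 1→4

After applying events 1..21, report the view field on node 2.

1

[1] timeout(1) → N1(prim v1 [-])
[2] deliver 1→0 → N0(back v1 [-])
[3] deliver 1→2 → N2(back v1 [-])
[4] deliver 1→3 → N3(back v1 [-])
[5] deliver 1→4 → N4(back v1 [-])
[6] propose(1,'x') → ∅
[7] deliver 1→4 → N4(back v1 [x])
[8] deliver 4→1 → ∅
[9] deliver 1→0 → N0(back v1 [x])
[10] deliver 0→1 → N1(prim v1 [x])
[11] timeout(4) → N4(back v2 [x])
[12] deliver 4→3 → N3(back v2 [-])
[13] deliver 3→4 → ∅
[14] propose(1,'s') → ∅
[15] deliver 2→0 → ∅
[16] deliver 3→0 → ∅
[17] propose(1,'w') → ∅
[18] deliver 1→0 → N0(back v1 [x,s])
[19] deliver 0→4 → ∅
[20] propose(1,'y') → ∅
[21] deliver 1→2 → N2(back v1 [x])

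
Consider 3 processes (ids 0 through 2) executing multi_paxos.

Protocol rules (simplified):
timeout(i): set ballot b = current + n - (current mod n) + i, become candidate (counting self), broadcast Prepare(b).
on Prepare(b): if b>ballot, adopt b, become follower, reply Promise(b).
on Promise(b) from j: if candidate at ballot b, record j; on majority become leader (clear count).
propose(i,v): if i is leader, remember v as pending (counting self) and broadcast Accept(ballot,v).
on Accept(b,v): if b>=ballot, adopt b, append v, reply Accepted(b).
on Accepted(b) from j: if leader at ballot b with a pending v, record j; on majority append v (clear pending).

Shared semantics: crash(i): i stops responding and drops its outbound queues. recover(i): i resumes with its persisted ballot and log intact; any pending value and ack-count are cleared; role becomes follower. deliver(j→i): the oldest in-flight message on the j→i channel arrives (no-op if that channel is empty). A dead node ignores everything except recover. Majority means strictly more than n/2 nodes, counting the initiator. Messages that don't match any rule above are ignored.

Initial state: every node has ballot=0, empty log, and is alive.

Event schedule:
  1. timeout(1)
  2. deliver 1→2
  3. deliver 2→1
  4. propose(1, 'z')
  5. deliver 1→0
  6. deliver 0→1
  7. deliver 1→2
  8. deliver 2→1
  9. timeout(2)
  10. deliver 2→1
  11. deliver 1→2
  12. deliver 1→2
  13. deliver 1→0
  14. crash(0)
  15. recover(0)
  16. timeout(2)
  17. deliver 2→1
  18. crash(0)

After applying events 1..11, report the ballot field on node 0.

4

e1 timeout(1): 1[cand,b=4,-]
e2 deliver 1→2: 2[foll,b=4,-]
e3 deliver 2→1: 1[lead,b=4,-]
e4 propose(1,'z'): ·
e5 deliver 1→0: 0[foll,b=4,-]
e6 deliver 0→1: ·
e7 deliver 1→2: 2[foll,b=4,z]
e8 deliver 2→1: 1[lead,b=4,z]
e9 timeout(2): 2[cand,b=8,z]
e10 deliver 2→1: 1[foll,b=8,z]
e11 deliver 1→2: 2[lead,b=8,z]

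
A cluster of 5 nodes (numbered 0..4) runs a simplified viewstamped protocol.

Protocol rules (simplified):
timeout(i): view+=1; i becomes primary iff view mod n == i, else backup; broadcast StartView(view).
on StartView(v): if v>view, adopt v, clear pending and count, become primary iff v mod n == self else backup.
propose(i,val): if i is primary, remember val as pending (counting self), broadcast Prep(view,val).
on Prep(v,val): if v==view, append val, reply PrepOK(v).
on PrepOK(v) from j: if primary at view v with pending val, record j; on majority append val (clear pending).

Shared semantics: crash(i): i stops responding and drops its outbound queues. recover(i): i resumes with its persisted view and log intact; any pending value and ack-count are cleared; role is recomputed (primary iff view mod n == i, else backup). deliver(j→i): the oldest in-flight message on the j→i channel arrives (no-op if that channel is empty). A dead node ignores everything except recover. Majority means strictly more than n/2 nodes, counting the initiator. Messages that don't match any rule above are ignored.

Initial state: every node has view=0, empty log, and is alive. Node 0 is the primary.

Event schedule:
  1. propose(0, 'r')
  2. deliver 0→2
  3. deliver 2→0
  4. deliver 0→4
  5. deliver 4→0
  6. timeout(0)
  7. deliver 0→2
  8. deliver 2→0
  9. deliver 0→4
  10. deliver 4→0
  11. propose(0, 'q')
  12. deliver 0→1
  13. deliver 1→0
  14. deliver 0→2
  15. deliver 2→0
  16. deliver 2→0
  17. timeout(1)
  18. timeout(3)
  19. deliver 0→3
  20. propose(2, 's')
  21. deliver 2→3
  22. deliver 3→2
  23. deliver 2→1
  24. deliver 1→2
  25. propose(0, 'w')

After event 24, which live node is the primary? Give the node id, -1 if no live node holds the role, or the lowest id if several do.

after 1 — propose(0,'r'): ·
after 2 — deliver 0→2: n2:back/v0/[r]
after 3 — deliver 2→0: ·
after 4 — deliver 0→4: n4:back/v0/[r]
after 5 — deliver 4→0: n0:prim/v0/[r]
after 6 — timeout(0): n0:back/v1/[r]
after 7 — deliver 0→2: n2:back/v1/[r]
after 8 — deliver 2→0: ·
after 9 — deliver 0→4: n4:back/v1/[r]
after 10 — deliver 4→0: ·
after 11 — propose(0,'q'): ·
after 12 — deliver 0→1: n1:back/v0/[r]
after 13 — deliver 1→0: ·
after 14 — deliver 0→2: ·
after 15 — deliver 2→0: ·
after 16 — deliver 2→0: ·
after 17 — timeout(1): n1:prim/v1/[r]
after 18 — timeout(3): n3:back/v1/[-]
after 19 — deliver 0→3: ·
after 20 — propose(2,'s'): ·
after 21 — deliver 2→3: ·
after 22 — deliver 3→2: ·
after 23 — deliver 2→1: ·
after 24 — deliver 1→2: ·

1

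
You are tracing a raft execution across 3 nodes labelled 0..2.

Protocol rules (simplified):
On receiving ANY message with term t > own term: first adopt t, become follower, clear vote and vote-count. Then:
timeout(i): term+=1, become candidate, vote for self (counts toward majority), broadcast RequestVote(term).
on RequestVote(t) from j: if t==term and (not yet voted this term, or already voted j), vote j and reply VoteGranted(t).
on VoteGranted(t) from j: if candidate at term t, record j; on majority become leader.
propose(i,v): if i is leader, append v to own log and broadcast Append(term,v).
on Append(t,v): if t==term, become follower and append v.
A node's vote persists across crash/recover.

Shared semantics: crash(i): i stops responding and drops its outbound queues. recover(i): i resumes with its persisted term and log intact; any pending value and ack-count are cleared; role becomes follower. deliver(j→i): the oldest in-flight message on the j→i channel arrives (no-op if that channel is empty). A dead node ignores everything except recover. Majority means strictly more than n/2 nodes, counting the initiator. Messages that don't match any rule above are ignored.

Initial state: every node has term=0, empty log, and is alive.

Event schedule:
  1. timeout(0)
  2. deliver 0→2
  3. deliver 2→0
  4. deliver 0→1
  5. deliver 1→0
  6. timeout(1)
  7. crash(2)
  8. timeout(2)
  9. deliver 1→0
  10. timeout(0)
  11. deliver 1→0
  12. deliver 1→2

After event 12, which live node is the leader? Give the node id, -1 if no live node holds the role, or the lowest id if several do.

[1] timeout(0) → N0(cand t1 [-])
[2] deliver 0→2 → N2(foll t1 [-])
[3] deliver 2→0 → N0(lead t1 [-])
[4] deliver 0→1 → N1(foll t1 [-])
[5] deliver 1→0 → ∅
[6] timeout(1) → N1(cand t2 [-])
[7] crash(2) → N2(✗foll t1 [-])
[8] timeout(2) → ∅
[9] deliver 1→0 → N0(foll t2 [-])
[10] timeout(0) → N0(cand t3 [-])
[11] deliver 1→0 → ∅
[12] deliver 1→2 → ∅

-1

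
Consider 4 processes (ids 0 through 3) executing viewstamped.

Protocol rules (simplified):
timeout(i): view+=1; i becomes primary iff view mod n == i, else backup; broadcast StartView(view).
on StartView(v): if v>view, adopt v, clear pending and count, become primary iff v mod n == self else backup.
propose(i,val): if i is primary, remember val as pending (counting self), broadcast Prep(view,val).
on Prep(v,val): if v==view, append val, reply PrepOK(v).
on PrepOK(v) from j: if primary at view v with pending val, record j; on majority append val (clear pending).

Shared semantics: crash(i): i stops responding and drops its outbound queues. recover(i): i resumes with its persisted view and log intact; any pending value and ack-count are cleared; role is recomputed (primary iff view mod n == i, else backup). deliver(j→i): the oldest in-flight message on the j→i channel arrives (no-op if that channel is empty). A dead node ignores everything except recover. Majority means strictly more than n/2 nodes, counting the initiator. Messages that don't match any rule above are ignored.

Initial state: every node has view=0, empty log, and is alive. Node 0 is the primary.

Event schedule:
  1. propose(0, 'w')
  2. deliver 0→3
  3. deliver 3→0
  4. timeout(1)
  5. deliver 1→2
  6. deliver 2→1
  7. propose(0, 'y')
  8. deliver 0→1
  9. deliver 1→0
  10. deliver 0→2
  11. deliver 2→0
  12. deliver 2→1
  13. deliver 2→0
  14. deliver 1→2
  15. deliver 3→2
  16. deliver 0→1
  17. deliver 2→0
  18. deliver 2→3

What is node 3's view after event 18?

0

[1] propose(0,'w') → ∅
[2] deliver 0→3 → N3(back v0 [w])
[3] deliver 3→0 → ∅
[4] timeout(1) → N1(prim v1 [-])
[5] deliver 1→2 → N2(back v1 [-])
[6] deliver 2→1 → ∅
[7] propose(0,'y') → ∅
[8] deliver 0→1 → ∅
[9] deliver 1→0 → N0(back v1 [-])
[10] deliver 0→2 → ∅
[11] deliver 2→0 → ∅
[12] deliver 2→1 → ∅
[13] deliver 2→0 → ∅
[14] deliver 1→2 → ∅
[15] deliver 3→2 → ∅
[16] deliver 0→1 → ∅
[17] deliver 2→0 → ∅
[18] deliver 2→3 → ∅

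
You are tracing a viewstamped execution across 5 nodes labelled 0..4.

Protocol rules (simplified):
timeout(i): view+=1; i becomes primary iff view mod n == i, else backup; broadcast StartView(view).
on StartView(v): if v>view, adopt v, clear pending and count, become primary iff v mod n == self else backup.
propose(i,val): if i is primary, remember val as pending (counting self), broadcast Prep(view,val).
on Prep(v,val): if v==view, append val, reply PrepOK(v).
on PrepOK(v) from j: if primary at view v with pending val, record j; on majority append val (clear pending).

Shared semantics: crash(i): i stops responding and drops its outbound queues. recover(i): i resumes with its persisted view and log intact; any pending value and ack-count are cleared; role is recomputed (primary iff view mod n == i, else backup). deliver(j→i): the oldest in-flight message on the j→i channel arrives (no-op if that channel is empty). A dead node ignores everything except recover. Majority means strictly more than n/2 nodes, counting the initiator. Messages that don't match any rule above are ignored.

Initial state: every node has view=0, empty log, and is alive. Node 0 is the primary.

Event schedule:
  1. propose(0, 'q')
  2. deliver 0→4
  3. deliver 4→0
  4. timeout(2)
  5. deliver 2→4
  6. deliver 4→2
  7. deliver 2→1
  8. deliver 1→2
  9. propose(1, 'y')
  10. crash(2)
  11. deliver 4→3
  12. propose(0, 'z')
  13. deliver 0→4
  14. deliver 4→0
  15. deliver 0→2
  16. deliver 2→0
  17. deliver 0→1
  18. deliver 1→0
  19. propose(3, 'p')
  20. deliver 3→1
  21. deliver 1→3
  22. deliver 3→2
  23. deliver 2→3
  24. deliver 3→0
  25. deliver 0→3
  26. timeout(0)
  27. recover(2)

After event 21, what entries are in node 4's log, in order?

step 1 propose(0,'q'): —
step 2 deliver 0→4: 4={back,v=0,log=q}
step 3 deliver 4→0: —
step 4 timeout(2): 2={back,v=1,log=-}
step 5 deliver 2→4: 4={back,v=1,log=q}
step 6 deliver 4→2: —
step 7 deliver 2→1: 1={prim,v=1,log=-}
step 8 deliver 1→2: —
step 9 propose(1,'y'): —
step 10 crash(2): 2={✗back,v=1,log=-}
step 11 deliver 4→3: —
step 12 propose(0,'z'): —
step 13 deliver 0→4: —
step 14 deliver 4→0: —
step 15 deliver 0→2: —
step 16 deliver 2→0: —
step 17 deliver 0→1: —
step 18 deliver 1→0: —
step 19 propose(3,'p'): —
step 20 deliver 3→1: —
step 21 deliver 1→3: —

q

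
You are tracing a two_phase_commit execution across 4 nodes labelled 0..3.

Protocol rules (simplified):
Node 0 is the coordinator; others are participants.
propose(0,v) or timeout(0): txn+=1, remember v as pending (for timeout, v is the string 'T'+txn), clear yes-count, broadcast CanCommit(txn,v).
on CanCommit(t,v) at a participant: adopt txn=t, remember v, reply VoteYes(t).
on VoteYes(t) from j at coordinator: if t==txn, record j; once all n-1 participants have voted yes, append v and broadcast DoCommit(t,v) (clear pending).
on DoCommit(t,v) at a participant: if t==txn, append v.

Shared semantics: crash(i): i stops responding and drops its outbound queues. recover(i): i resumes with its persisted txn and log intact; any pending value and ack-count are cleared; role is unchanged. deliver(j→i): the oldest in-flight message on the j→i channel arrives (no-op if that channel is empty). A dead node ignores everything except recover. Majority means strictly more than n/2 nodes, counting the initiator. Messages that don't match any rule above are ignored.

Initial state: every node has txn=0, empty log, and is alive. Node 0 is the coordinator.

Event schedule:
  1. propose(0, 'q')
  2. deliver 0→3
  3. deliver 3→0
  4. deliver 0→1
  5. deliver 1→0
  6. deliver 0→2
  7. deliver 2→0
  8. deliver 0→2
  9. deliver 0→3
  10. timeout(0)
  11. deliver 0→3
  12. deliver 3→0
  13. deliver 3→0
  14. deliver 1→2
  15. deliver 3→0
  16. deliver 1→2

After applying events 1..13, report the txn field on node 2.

1

e1 propose(0,'q'): 0[coor,t=1,-]
e2 deliver 0→3: 3[part,t=1,-]
e3 deliver 3→0: ·
e4 deliver 0→1: 1[part,t=1,-]
e5 deliver 1→0: ·
e6 deliver 0→2: 2[part,t=1,-]
e7 deliver 2→0: 0[coor,t=1,q]
e8 deliver 0→2: 2[part,t=1,q]
e9 deliver 0→3: 3[part,t=1,q]
e10 timeout(0): 0[coor,t=2,q]
e11 deliver 0→3: 3[part,t=2,q]
e12 deliver 3→0: ·
e13 deliver 3→0: ·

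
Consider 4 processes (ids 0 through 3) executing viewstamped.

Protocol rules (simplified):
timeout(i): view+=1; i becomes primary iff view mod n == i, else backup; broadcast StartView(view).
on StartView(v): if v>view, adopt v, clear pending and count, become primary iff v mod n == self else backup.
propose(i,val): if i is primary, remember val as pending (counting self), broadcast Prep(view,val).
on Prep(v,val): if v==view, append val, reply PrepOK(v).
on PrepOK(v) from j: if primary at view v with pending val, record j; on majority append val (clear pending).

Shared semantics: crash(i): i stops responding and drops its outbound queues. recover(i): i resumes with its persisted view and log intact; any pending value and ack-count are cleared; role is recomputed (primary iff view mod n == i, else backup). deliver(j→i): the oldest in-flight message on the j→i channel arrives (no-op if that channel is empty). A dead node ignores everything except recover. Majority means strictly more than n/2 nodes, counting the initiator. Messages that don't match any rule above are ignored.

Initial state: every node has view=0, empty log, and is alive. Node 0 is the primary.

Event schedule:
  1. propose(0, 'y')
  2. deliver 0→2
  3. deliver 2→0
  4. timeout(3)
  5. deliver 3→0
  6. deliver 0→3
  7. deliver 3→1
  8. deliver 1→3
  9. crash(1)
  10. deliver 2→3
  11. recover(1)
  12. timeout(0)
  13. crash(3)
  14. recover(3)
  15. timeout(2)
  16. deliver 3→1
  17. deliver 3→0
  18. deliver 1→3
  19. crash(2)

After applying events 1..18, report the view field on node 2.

1

after 1 — propose(0,'y'): ·
after 2 — deliver 0→2: n2:back/v0/[y]
after 3 — deliver 2→0: ·
after 4 — timeout(3): n3:back/v1/[-]
after 5 — deliver 3→0: n0:back/v1/[-]
after 6 — deliver 0→3: ·
after 7 — deliver 3→1: n1:prim/v1/[-]
after 8 — deliver 1→3: ·
after 9 — crash(1): n1:✗prim/v1/[-]
after 10 — deliver 2→3: ·
after 11 — recover(1): n1:prim/v1/[-]
after 12 — timeout(0): n0:back/v2/[-]
after 13 — crash(3): n3:✗back/v1/[-]
after 14 — recover(3): n3:back/v1/[-]
after 15 — timeout(2): n2:back/v1/[y]
after 16 — deliver 3→1: ·
after 17 — deliver 3→0: ·
after 18 — deliver 1→3: ·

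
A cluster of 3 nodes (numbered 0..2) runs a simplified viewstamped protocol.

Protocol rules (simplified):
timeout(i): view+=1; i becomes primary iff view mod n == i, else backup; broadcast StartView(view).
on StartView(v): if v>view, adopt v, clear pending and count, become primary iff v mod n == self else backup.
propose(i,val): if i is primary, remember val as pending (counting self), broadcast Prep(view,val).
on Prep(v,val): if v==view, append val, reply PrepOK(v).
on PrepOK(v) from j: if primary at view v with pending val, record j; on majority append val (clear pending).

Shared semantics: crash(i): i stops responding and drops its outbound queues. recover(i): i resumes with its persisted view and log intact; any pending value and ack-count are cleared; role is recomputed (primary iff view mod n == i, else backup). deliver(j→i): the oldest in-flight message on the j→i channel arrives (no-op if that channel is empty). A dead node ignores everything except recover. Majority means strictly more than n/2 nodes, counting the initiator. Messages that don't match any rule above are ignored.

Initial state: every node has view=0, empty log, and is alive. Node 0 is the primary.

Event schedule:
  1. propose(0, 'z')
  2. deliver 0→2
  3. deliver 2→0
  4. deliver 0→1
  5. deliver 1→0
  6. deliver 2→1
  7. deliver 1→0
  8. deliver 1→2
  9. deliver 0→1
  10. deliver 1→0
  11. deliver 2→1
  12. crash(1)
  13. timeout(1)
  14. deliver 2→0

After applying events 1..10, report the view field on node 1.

after 1 — propose(0,'z'): ·
after 2 — deliver 0→2: n2:back/v0/[z]
after 3 — deliver 2→0: n0:prim/v0/[z]
after 4 — deliver 0→1: n1:back/v0/[z]
after 5 — deliver 1→0: ·
after 6 — deliver 2→1: ·
after 7 — deliver 1→0: ·
after 8 — deliver 1→2: ·
after 9 — deliver 0→1: ·
after 10 — deliver 1→0: ·

0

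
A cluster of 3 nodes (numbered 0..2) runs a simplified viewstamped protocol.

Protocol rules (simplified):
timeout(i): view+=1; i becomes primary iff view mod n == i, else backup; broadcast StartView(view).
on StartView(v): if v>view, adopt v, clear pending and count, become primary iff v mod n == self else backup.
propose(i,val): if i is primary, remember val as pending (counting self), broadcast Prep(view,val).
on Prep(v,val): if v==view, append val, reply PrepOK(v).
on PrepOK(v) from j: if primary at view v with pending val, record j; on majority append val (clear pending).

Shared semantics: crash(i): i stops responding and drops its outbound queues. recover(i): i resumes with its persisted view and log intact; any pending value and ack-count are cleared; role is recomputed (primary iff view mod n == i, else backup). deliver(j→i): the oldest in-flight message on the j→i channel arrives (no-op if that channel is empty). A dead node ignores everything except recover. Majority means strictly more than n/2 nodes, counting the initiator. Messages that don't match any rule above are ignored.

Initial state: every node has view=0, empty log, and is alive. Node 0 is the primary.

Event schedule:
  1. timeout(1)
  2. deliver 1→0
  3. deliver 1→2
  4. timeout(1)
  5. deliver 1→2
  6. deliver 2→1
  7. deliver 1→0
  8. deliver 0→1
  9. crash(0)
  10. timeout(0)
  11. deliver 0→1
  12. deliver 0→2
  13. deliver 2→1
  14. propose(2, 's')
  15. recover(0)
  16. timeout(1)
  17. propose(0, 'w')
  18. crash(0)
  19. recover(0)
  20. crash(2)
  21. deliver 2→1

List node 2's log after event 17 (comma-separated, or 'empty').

[1] timeout(1) → N1(prim v1 [-])
[2] deliver 1→0 → N0(back v1 [-])
[3] deliver 1→2 → N2(back v1 [-])
[4] timeout(1) → N1(back v2 [-])
[5] deliver 1→2 → N2(prim v2 [-])
[6] deliver 2→1 → ∅
[7] deliver 1→0 → N0(back v2 [-])
[8] deliver 0→1 → ∅
[9] crash(0) → N0(✗back v2 [-])
[10] timeout(0) → ∅
[11] deliver 0→1 → ∅
[12] deliver 0→2 → ∅
[13] deliver 2→1 → ∅
[14] propose(2,'s') → ∅
[15] recover(0) → N0(back v2 [-])
[16] timeout(1) → N1(back v3 [-])
[17] propose(0,'w') → ∅

empty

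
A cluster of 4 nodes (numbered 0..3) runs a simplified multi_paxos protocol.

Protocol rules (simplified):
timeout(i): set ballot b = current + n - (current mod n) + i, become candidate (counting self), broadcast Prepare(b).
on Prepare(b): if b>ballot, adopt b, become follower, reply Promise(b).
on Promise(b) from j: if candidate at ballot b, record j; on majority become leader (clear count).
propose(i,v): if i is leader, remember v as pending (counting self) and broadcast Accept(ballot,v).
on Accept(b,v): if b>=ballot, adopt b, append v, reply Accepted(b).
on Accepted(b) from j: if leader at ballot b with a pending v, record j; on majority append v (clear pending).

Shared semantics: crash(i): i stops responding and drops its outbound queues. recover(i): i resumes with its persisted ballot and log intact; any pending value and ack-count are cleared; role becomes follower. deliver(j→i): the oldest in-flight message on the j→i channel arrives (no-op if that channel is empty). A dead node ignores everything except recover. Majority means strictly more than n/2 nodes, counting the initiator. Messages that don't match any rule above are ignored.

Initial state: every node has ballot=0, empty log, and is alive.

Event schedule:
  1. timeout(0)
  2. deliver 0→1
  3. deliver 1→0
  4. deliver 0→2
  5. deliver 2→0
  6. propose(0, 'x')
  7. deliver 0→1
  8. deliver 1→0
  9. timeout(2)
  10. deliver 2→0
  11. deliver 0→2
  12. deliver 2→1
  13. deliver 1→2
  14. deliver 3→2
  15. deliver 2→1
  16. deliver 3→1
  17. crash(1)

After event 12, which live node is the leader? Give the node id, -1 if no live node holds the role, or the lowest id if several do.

-1

after 1 — timeout(0): n0:cand/b4/[-]
after 2 — deliver 0→1: n1:foll/b4/[-]
after 3 — deliver 1→0: ·
after 4 — deliver 0→2: n2:foll/b4/[-]
after 5 — deliver 2→0: n0:lead/b4/[-]
after 6 — propose(0,'x'): ·
after 7 — deliver 0→1: n1:foll/b4/[x]
after 8 — deliver 1→0: ·
after 9 — timeout(2): n2:cand/b10/[-]
after 10 — deliver 2→0: n0:foll/b10/[-]
after 11 — deliver 0→2: ·
after 12 — deliver 2→1: n1:foll/b10/[x]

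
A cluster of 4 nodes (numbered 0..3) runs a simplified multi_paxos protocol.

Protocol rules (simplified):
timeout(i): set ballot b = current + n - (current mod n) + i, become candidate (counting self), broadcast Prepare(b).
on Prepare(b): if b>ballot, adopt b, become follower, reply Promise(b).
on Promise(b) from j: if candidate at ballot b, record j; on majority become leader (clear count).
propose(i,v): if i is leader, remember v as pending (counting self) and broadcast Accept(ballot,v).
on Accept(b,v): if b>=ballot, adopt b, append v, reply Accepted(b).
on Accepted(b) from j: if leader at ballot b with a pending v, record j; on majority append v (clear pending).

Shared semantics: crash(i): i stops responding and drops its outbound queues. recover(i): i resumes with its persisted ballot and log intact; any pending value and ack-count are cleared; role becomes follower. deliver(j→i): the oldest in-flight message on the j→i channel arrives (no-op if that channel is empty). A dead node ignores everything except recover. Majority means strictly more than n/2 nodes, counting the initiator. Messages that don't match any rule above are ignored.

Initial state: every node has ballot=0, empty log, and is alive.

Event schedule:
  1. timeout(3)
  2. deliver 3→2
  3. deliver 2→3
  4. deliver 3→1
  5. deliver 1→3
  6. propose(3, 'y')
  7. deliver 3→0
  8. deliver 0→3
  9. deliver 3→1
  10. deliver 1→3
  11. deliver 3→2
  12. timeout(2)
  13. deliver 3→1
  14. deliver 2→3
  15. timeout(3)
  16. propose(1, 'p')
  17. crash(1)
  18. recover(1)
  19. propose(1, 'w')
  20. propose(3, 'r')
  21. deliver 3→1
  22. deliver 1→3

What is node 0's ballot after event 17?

7

step 1 timeout(3): 3={cand,b=7,log=-}
step 2 deliver 3→2: 2={foll,b=7,log=-}
step 3 deliver 2→3: —
step 4 deliver 3→1: 1={foll,b=7,log=-}
step 5 deliver 1→3: 3={lead,b=7,log=-}
step 6 propose(3,'y'): —
step 7 deliver 3→0: 0={foll,b=7,log=-}
step 8 deliver 0→3: —
step 9 deliver 3→1: 1={foll,b=7,log=y}
step 10 deliver 1→3: —
step 11 deliver 3→2: 2={foll,b=7,log=y}
step 12 timeout(2): 2={cand,b=10,log=y}
step 13 deliver 3→1: —
step 14 deliver 2→3: 3={lead,b=7,log=y}
step 15 timeout(3): 3={cand,b=11,log=y}
step 16 propose(1,'p'): —
step 17 crash(1): 1={✗foll,b=7,log=y}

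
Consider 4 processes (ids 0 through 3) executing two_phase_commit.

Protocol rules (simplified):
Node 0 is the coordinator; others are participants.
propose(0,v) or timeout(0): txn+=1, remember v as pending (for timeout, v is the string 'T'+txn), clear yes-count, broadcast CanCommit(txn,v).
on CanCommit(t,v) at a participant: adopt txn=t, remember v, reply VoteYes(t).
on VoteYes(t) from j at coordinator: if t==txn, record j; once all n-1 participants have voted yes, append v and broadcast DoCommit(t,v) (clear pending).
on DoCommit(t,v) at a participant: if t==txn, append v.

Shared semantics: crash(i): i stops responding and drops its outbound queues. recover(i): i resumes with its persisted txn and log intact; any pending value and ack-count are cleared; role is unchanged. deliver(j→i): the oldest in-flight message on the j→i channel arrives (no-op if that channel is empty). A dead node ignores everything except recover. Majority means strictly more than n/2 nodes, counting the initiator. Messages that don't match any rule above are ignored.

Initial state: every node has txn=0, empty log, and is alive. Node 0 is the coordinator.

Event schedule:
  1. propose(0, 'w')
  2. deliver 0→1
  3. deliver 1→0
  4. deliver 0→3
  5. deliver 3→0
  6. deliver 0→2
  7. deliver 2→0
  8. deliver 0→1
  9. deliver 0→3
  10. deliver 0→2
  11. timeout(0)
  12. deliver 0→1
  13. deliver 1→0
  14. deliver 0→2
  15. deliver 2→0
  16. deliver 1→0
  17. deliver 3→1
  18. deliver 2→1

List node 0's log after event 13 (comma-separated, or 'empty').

w

step 1 propose(0,'w'): 0={coor,t=1,log=-}
step 2 deliver 0→1: 1={part,t=1,log=-}
step 3 deliver 1→0: —
step 4 deliver 0→3: 3={part,t=1,log=-}
step 5 deliver 3→0: —
step 6 deliver 0→2: 2={part,t=1,log=-}
step 7 deliver 2→0: 0={coor,t=1,log=w}
step 8 deliver 0→1: 1={part,t=1,log=w}
step 9 deliver 0→3: 3={part,t=1,log=w}
step 10 deliver 0→2: 2={part,t=1,log=w}
step 11 timeout(0): 0={coor,t=2,log=w}
step 12 deliver 0→1: 1={part,t=2,log=w}
step 13 deliver 1→0: —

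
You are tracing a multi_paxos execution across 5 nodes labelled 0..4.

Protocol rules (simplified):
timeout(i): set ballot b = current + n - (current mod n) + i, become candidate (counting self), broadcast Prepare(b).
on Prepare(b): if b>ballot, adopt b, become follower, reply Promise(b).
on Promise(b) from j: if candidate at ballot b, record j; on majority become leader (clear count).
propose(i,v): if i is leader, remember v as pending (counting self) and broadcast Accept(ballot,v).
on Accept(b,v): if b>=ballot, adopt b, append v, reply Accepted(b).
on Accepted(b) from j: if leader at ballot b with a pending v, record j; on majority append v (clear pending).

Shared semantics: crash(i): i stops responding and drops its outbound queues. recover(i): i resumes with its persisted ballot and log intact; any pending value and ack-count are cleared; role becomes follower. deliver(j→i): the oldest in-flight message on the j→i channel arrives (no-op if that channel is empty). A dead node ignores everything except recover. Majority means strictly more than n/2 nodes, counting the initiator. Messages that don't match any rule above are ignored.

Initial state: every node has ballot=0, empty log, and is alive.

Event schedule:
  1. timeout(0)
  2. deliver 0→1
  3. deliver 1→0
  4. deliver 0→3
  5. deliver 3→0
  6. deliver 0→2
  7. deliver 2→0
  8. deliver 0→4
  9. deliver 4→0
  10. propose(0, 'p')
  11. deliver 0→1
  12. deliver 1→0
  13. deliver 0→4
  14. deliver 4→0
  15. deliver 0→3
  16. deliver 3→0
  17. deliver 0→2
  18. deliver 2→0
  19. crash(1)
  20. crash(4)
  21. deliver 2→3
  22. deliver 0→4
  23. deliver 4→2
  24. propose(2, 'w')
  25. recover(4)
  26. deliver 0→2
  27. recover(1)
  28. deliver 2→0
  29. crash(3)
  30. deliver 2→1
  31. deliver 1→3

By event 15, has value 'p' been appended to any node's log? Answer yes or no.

yes

e1 timeout(0): 0[cand,b=5,-]
e2 deliver 0→1: 1[foll,b=5,-]
e3 deliver 1→0: ·
e4 deliver 0→3: 3[foll,b=5,-]
e5 deliver 3→0: 0[lead,b=5,-]
e6 deliver 0→2: 2[foll,b=5,-]
e7 deliver 2→0: ·
e8 deliver 0→4: 4[foll,b=5,-]
e9 deliver 4→0: ·
e10 propose(0,'p'): ·
e11 deliver 0→1: 1[foll,b=5,p]
e12 deliver 1→0: ·
e13 deliver 0→4: 4[foll,b=5,p]
e14 deliver 4→0: 0[lead,b=5,p]
e15 deliver 0→3: 3[foll,b=5,p]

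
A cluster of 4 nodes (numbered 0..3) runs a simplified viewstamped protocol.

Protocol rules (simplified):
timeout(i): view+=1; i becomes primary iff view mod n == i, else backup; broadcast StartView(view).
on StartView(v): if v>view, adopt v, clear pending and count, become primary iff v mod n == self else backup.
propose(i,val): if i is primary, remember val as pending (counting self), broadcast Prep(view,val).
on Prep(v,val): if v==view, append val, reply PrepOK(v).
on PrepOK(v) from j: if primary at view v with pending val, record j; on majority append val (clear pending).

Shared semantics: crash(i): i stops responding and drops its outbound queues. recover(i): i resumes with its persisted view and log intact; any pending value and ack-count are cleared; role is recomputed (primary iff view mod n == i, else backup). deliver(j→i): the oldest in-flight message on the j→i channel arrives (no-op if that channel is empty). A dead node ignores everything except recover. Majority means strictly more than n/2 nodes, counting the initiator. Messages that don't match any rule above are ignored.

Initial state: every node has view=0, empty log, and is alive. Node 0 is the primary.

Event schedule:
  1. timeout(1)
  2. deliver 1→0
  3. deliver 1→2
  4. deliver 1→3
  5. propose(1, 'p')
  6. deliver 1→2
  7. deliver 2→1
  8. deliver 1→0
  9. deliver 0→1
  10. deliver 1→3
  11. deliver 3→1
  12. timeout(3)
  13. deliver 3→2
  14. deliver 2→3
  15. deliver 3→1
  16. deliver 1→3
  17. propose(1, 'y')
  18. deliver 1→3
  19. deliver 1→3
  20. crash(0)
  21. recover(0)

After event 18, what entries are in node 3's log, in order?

step 1 timeout(1): 1={prim,v=1,log=-}
step 2 deliver 1→0: 0={back,v=1,log=-}
step 3 deliver 1→2: 2={back,v=1,log=-}
step 4 deliver 1→3: 3={back,v=1,log=-}
step 5 propose(1,'p'): —
step 6 deliver 1→2: 2={back,v=1,log=p}
step 7 deliver 2→1: —
step 8 deliver 1→0: 0={back,v=1,log=p}
step 9 deliver 0→1: 1={prim,v=1,log=p}
step 10 deliver 1→3: 3={back,v=1,log=p}
step 11 deliver 3→1: —
step 12 timeout(3): 3={back,v=2,log=p}
step 13 deliver 3→2: 2={prim,v=2,log=p}
step 14 deliver 2→3: —
step 15 deliver 3→1: 1={back,v=2,log=p}
step 16 deliver 1→3: —
step 17 propose(1,'y'): —
step 18 deliver 1→3: —

p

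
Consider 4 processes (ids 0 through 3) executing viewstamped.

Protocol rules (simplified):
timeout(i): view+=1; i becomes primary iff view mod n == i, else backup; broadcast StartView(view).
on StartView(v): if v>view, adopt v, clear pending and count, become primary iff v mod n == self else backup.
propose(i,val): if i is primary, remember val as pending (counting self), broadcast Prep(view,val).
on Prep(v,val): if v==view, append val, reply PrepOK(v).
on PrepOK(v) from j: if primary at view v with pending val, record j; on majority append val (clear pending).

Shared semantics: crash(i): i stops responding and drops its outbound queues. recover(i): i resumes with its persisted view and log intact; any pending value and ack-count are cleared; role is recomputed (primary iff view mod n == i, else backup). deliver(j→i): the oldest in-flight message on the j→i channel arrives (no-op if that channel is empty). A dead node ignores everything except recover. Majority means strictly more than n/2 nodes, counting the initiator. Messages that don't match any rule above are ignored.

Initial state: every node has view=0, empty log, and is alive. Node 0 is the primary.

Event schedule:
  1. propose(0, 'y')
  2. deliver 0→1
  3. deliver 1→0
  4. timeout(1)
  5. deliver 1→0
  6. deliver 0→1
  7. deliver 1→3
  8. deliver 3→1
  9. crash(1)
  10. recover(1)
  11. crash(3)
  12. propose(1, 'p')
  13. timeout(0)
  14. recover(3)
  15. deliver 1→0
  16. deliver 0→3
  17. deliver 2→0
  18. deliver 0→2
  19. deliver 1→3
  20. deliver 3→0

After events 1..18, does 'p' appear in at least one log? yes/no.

after 1 — propose(0,'y'): ·
after 2 — deliver 0→1: n1:back/v0/[y]
after 3 — deliver 1→0: ·
after 4 — timeout(1): n1:prim/v1/[y]
after 5 — deliver 1→0: n0:back/v1/[-]
after 6 — deliver 0→1: ·
after 7 — deliver 1→3: n3:back/v1/[-]
after 8 — deliver 3→1: ·
after 9 — crash(1): n1:✗prim/v1/[y]
after 10 — recover(1): n1:prim/v1/[y]
after 11 — crash(3): n3:✗back/v1/[-]
after 12 — propose(1,'p'): ·
after 13 — timeout(0): n0:back/v2/[-]
after 14 — recover(3): n3:back/v1/[-]
after 15 — deliver 1→0: ·
after 16 — deliver 0→3: ·
after 17 — deliver 2→0: ·
after 18 — deliver 0→2: n2:back/v0/[y]

no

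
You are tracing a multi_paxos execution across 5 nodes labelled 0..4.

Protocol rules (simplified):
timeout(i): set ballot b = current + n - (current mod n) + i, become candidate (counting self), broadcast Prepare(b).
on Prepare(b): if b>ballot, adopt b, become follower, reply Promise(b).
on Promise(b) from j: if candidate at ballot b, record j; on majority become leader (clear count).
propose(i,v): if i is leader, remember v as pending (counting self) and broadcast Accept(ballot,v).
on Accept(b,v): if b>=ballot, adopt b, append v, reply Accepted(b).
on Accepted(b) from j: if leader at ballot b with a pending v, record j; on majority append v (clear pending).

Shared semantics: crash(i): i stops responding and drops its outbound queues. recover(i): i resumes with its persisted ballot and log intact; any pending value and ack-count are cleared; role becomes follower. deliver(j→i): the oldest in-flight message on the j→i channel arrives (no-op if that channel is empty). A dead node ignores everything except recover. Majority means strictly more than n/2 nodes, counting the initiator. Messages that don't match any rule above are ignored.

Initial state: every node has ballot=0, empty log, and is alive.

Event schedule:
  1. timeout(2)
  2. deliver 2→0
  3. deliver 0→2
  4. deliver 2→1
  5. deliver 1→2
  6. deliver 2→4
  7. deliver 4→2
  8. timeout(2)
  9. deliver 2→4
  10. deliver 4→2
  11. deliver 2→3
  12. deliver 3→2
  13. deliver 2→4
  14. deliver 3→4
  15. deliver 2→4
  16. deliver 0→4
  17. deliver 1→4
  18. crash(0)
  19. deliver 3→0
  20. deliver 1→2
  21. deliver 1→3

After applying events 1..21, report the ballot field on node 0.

7

1. timeout(2):  <2:cand b7 ->
2. deliver 2→0:  <0:foll b7 ->
3. deliver 0→2:  nop
4. deliver 2→1:  <1:foll b7 ->
5. deliver 1→2:  <2:lead b7 ->
6. deliver 2→4:  <4:foll b7 ->
7. deliver 4→2:  nop
8. timeout(2):  <2:cand b12 ->
9. deliver 2→4:  <4:foll b12 ->
10. deliver 4→2:  nop
11. deliver 2→3:  <3:foll b7 ->
12. deliver 3→2:  nop
13. deliver 2→4:  nop
14. deliver 3→4:  nop
15. deliver 2→4:  nop
16. deliver 0→4:  nop
17. deliver 1→4:  nop
18. crash(0):  <0:✗foll b7 ->
19. deliver 3→0:  nop
20. deliver 1→2:  nop
21. deliver 1→3:  nop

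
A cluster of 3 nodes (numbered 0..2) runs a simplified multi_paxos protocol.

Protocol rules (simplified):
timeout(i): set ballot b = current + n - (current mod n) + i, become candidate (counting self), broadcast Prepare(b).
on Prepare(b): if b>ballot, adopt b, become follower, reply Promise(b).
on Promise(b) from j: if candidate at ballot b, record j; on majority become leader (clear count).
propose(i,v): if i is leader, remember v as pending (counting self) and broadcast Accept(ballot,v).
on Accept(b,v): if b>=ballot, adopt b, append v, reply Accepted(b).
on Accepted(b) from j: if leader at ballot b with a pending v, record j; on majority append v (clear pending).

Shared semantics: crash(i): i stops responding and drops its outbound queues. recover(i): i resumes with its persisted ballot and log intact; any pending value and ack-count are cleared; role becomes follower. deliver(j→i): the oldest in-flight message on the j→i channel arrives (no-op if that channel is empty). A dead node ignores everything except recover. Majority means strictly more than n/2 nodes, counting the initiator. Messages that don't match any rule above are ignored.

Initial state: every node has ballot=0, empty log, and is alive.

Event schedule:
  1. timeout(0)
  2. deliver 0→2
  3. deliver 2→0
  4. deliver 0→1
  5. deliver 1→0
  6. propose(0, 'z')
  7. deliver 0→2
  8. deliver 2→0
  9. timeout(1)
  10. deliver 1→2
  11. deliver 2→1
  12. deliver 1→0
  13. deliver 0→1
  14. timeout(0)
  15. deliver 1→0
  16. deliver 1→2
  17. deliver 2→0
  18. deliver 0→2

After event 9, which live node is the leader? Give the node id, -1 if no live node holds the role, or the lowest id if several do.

0

e1 timeout(0): 0[cand,b=3,-]
e2 deliver 0→2: 2[foll,b=3,-]
e3 deliver 2→0: 0[lead,b=3,-]
e4 deliver 0→1: 1[foll,b=3,-]
e5 deliver 1→0: ·
e6 propose(0,'z'): ·
e7 deliver 0→2: 2[foll,b=3,z]
e8 deliver 2→0: 0[lead,b=3,z]
e9 timeout(1): 1[cand,b=7,-]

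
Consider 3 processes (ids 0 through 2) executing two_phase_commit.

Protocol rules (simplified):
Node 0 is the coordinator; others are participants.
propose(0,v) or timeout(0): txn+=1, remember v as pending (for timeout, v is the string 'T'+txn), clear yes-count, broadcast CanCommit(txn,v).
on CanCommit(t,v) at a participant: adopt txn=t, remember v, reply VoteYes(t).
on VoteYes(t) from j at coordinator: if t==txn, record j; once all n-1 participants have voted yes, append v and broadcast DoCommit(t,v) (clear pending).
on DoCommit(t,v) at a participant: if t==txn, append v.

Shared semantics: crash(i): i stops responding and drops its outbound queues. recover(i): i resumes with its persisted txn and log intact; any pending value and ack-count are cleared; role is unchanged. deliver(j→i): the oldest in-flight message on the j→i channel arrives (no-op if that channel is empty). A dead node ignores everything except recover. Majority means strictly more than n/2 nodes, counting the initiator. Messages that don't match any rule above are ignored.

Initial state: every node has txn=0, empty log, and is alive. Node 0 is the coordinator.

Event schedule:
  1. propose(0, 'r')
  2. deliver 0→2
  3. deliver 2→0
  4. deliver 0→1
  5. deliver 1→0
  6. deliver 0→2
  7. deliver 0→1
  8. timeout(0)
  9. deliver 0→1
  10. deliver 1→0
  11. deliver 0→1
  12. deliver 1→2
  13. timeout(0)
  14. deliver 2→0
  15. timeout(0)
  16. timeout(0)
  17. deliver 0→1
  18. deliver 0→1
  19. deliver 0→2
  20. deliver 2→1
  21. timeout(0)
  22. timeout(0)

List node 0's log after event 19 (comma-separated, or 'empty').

[1] propose(0,'r') → N0(coor t1 [-])
[2] deliver 0→2 → N2(part t1 [-])
[3] deliver 2→0 → ∅
[4] deliver 0→1 → N1(part t1 [-])
[5] deliver 1→0 → N0(coor t1 [r])
[6] deliver 0→2 → N2(part t1 [r])
[7] deliver 0→1 → N1(part t1 [r])
[8] timeout(0) → N0(coor t2 [r])
[9] deliver 0→1 → N1(part t2 [r])
[10] deliver 1→0 → ∅
[11] deliver 0→1 → ∅
[12] deliver 1→2 → ∅
[13] timeout(0) → N0(coor t3 [r])
[14] deliver 2→0 → ∅
[15] timeout(0) → N0(coor t4 [r])
[16] timeout(0) → N0(coor t5 [r])
[17] deliver 0→1 → N1(part t3 [r])
[18] deliver 0→1 → N1(part t4 [r])
[19] deliver 0→2 → N2(part t2 [r])

r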